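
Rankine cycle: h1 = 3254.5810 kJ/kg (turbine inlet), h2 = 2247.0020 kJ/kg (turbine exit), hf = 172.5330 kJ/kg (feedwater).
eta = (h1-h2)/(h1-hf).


W = 1007.5790 kJ/kg
Q_in = 3082.0480 kJ/kg
eta = 0.3269 = 32.6919%

eta = 32.6919%


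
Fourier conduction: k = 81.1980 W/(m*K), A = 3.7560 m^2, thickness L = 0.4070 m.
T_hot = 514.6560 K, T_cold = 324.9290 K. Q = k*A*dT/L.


dT = 189.7270 K
Q = 81.1980 * 3.7560 * 189.7270 / 0.4070 = 142169.2414 W

142169.2414 W


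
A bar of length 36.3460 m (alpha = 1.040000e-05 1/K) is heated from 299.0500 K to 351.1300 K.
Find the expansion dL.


dT = 52.0800 K
dL = 1.040000e-05 * 36.3460 * 52.0800 = 0.019686 m
L_final = 36.365686 m

dL = 0.019686 m


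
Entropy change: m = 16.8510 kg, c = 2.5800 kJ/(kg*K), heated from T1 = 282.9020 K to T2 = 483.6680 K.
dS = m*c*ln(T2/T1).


T2/T1 = 1.7097
ln(T2/T1) = 0.5363
dS = 16.8510 * 2.5800 * 0.5363 = 23.3159 kJ/K

23.3159 kJ/K


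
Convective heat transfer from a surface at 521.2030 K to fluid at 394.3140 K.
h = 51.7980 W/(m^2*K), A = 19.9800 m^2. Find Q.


dT = 126.8890 K
Q = 51.7980 * 19.9800 * 126.8890 = 131320.4765 W

131320.4765 W


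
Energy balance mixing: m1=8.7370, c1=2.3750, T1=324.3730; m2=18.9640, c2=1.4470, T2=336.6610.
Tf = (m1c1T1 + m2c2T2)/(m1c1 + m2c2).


num = 15969.1449
den = 48.1913
Tf = 331.3700 K

331.3700 K


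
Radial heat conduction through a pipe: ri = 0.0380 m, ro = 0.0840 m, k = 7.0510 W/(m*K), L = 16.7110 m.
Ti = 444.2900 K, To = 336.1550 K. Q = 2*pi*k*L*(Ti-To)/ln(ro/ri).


dT = 108.1350 K
ln(ro/ri) = 0.7932
Q = 2*pi*7.0510*16.7110*108.1350 / 0.7932 = 100925.2482 W

100925.2482 W


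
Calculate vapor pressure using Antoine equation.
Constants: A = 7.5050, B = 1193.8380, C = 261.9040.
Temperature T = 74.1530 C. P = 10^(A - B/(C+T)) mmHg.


C+T = 336.0570
B/(C+T) = 3.5525
log10(P) = 7.5050 - 3.5525 = 3.9525
P = 10^3.9525 = 8964.2378 mmHg

8964.2378 mmHg


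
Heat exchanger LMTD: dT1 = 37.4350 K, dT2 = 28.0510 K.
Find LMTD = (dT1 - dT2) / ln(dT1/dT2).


dT1/dT2 = 1.3345
ln(dT1/dT2) = 0.2886
LMTD = 9.3840 / 0.2886 = 32.5176 K

32.5176 K


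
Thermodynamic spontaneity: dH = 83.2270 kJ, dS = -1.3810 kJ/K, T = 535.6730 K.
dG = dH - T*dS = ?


T*dS = 535.6730 * -1.3810 = -739.7644 kJ
dG = 83.2270 + 739.7644 = 822.9914 kJ (non-spontaneous)

dG = 822.9914 kJ, non-spontaneous


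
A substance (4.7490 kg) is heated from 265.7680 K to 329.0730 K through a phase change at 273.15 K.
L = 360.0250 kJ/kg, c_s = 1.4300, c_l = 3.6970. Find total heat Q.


Q1 (sensible, solid) = 4.7490 * 1.4300 * 7.3820 = 50.1317 kJ
Q2 (latent) = 4.7490 * 360.0250 = 1709.7587 kJ
Q3 (sensible, liquid) = 4.7490 * 3.6970 * 55.9230 = 981.8431 kJ
Q_total = 2741.7335 kJ

2741.7335 kJ


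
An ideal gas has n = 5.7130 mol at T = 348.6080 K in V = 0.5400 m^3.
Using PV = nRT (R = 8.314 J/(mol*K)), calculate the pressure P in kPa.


P = nRT/V = 5.7130 * 8.314 * 348.6080 / 0.5400
= 16558.1416 / 0.5400 = 30663.2253 Pa = 30.6632 kPa

30.6632 kPa


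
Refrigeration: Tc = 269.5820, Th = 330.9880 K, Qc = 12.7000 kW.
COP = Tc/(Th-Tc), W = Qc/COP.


COP = 269.5820 / 61.4060 = 4.3902
W = 12.7000 / 4.3902 = 2.8928 kW

COP = 4.3902, W = 2.8928 kW


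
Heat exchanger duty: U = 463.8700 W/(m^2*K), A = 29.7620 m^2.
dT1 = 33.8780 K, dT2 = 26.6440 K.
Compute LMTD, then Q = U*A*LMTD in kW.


LMTD = 30.1163 K
Q = 463.8700 * 29.7620 * 30.1163 = 415777.0869 W = 415.7771 kW

415.7771 kW


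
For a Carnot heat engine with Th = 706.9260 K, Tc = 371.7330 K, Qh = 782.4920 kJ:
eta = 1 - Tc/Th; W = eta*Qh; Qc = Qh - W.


eta = 1 - 371.7330/706.9260 = 0.4742
W = 0.4742 * 782.4920 = 371.0231 kJ
Qc = 782.4920 - 371.0231 = 411.4689 kJ

eta = 47.4156%, W = 371.0231 kJ, Qc = 411.4689 kJ


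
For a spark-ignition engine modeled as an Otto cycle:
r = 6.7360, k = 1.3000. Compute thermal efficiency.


r^(k-1) = 1.7722
eta = 1 - 1/1.7722 = 0.4357 = 43.5740%

43.5740%


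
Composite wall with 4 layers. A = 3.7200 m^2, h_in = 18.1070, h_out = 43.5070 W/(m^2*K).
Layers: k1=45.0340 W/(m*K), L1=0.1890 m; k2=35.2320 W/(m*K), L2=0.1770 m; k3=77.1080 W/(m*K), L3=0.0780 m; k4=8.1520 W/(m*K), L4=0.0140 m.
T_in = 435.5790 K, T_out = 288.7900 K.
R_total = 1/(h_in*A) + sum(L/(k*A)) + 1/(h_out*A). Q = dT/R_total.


R_conv_in = 1/(18.1070*3.7200) = 0.0148
R_1 = 0.1890/(45.0340*3.7200) = 0.0011
R_2 = 0.1770/(35.2320*3.7200) = 0.0014
R_3 = 0.0780/(77.1080*3.7200) = 0.0003
R_4 = 0.0140/(8.1520*3.7200) = 0.0005
R_conv_out = 1/(43.5070*3.7200) = 0.0062
R_total = 0.0242 K/W
Q = 146.7890 / 0.0242 = 6056.3989 W

R_total = 0.0242 K/W, Q = 6056.3989 W


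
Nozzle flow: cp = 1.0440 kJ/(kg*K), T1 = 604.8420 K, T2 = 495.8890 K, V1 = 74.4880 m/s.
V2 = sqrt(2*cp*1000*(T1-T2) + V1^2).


dT = 108.9530 K
2*cp*1000*dT = 227493.8640
V1^2 = 5548.4621
V2 = sqrt(233042.3261) = 482.7446 m/s

482.7446 m/s


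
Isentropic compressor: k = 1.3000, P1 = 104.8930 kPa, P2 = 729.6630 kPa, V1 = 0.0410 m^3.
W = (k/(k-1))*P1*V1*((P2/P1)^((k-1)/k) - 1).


(k-1)/k = 0.2308
(P2/P1)^exp = 1.5646
W = 4.3333 * 104.8930 * 0.0410 * (1.5646 - 1) = 10.5213 kJ

10.5213 kJ


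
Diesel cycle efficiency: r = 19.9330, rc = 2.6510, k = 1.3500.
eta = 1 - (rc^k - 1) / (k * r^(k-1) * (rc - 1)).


r^(k-1) = 2.8500
rc^k = 3.7291
eta = 0.5704 = 57.0378%

57.0378%


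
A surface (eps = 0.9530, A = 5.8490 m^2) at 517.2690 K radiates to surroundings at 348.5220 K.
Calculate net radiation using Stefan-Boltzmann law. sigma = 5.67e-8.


T^4 = 7.1592e+10
Tsurr^4 = 1.4754e+10
Q = 0.9530 * 5.67e-8 * 5.8490 * 5.6838e+10 = 17963.6739 W

17963.6739 W


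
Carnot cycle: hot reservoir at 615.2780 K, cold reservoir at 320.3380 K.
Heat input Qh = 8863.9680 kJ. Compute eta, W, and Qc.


eta = 1 - 320.3380/615.2780 = 0.4794
W = 0.4794 * 8863.9680 = 4249.0366 kJ
Qc = 8863.9680 - 4249.0366 = 4614.9314 kJ

eta = 47.9361%, W = 4249.0366 kJ, Qc = 4614.9314 kJ


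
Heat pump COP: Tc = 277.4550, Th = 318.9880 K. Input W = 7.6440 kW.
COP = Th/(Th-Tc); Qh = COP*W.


COP = 318.9880 / 41.5330 = 7.6804
Qh = 7.6804 * 7.6440 = 58.7086 kW

COP = 7.6804, Qh = 58.7086 kW


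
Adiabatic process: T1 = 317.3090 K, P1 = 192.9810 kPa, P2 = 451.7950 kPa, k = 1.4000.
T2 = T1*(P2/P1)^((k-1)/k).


(k-1)/k = 0.2857
(P2/P1)^exp = 1.2751
T2 = 317.3090 * 1.2751 = 404.6066 K

404.6066 K


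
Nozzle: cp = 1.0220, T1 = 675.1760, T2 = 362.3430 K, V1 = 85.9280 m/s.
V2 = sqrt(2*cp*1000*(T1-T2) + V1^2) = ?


dT = 312.8330 K
2*cp*1000*dT = 639430.6520
V1^2 = 7383.6212
V2 = sqrt(646814.2732) = 804.2476 m/s

804.2476 m/s


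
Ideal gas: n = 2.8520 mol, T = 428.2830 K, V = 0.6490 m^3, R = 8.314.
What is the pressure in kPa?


P = nRT/V = 2.8520 * 8.314 * 428.2830 / 0.6490
= 10155.2443 / 0.6490 = 15647.5260 Pa = 15.6475 kPa

15.6475 kPa


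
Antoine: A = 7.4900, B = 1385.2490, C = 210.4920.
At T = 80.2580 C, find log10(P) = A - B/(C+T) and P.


C+T = 290.7500
B/(C+T) = 4.7644
log10(P) = 7.4900 - 4.7644 = 2.7256
P = 10^2.7256 = 531.6197 mmHg

531.6197 mmHg


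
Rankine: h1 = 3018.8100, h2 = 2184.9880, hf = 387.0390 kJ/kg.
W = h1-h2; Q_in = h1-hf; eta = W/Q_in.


W = 833.8220 kJ/kg
Q_in = 2631.7710 kJ/kg
eta = 0.3168 = 31.6829%

eta = 31.6829%


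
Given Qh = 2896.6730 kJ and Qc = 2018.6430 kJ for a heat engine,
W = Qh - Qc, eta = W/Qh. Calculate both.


W = 2896.6730 - 2018.6430 = 878.0300 kJ
eta = 878.0300 / 2896.6730 = 0.3031 = 30.3117%

W = 878.0300 kJ, eta = 30.3117%


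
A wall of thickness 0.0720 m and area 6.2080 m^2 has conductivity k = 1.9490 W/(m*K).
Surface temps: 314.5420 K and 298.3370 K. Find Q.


dT = 16.2050 K
Q = 1.9490 * 6.2080 * 16.2050 / 0.0720 = 2723.2034 W

2723.2034 W


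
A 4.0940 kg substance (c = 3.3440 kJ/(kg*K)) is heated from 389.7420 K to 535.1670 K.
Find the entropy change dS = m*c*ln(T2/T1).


T2/T1 = 1.3731
ln(T2/T1) = 0.3171
dS = 4.0940 * 3.3440 * 0.3171 = 4.3411 kJ/K

4.3411 kJ/K


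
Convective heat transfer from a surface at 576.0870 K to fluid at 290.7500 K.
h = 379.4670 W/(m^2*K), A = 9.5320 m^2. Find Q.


dT = 285.3370 K
Q = 379.4670 * 9.5320 * 285.3370 = 1032086.5973 W

1032086.5973 W


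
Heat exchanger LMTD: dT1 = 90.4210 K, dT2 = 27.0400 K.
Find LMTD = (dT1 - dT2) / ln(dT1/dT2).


dT1/dT2 = 3.3440
ln(dT1/dT2) = 1.2072
LMTD = 63.3810 / 1.2072 = 52.5043 K

52.5043 K


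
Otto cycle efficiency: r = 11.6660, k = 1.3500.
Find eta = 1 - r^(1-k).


r^(k-1) = 2.3628
eta = 1 - 1/2.3628 = 0.5768 = 57.6769%

57.6769%


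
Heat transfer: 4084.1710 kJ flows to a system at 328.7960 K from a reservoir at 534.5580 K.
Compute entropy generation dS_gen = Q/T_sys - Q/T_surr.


dS_sys = 4084.1710/328.7960 = 12.4216 kJ/K
dS_surr = -4084.1710/534.5580 = -7.6403 kJ/K
dS_gen = 12.4216 - 7.6403 = 4.7813 kJ/K (irreversible)

dS_gen = 4.7813 kJ/K, irreversible


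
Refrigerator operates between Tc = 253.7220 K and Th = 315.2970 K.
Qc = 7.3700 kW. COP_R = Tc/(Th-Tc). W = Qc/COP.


COP = 253.7220 / 61.5750 = 4.1205
W = 7.3700 / 4.1205 = 1.7886 kW

COP = 4.1205, W = 1.7886 kW


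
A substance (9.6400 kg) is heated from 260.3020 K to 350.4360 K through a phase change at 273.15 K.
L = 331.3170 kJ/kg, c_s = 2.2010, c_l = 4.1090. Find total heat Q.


Q1 (sensible, solid) = 9.6400 * 2.2010 * 12.8480 = 272.6042 kJ
Q2 (latent) = 9.6400 * 331.3170 = 3193.8959 kJ
Q3 (sensible, liquid) = 9.6400 * 4.1090 * 77.2860 = 3061.3572 kJ
Q_total = 6527.8573 kJ

6527.8573 kJ


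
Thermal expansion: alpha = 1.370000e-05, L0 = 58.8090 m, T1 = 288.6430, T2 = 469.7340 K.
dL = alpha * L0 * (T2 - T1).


dT = 181.0910 K
dL = 1.370000e-05 * 58.8090 * 181.0910 = 0.145902 m
L_final = 58.954902 m

dL = 0.145902 m


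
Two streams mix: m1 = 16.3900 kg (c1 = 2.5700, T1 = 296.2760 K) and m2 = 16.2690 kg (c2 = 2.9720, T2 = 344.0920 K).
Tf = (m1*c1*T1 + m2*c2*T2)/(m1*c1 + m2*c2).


num = 29117.1799
den = 90.4738
Tf = 321.8301 K

321.8301 K


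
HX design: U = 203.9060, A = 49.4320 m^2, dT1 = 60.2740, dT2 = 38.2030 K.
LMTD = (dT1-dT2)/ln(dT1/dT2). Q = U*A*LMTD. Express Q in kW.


LMTD = 48.4027 K
Q = 203.9060 * 49.4320 * 48.4027 = 487874.2987 W = 487.8743 kW

487.8743 kW


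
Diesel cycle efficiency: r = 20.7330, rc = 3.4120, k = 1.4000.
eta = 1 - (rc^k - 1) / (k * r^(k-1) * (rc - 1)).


r^(k-1) = 3.3625
rc^k = 5.5746
eta = 0.5971 = 59.7115%

59.7115%


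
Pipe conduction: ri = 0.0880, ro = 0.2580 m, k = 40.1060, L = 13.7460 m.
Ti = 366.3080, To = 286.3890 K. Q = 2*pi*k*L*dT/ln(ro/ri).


dT = 79.9190 K
ln(ro/ri) = 1.0756
Q = 2*pi*40.1060*13.7460*79.9190 / 1.0756 = 257368.6302 W

257368.6302 W


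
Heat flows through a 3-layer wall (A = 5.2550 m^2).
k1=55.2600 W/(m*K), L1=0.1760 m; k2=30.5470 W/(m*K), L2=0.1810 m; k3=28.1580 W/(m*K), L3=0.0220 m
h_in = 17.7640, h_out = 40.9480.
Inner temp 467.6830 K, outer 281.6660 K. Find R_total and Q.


R_conv_in = 1/(17.7640*5.2550) = 0.0107
R_1 = 0.1760/(55.2600*5.2550) = 0.0006
R_2 = 0.1810/(30.5470*5.2550) = 0.0011
R_3 = 0.0220/(28.1580*5.2550) = 0.0001
R_conv_out = 1/(40.9480*5.2550) = 0.0046
R_total = 0.0172 K/W
Q = 186.0170 / 0.0172 = 10788.6358 W

R_total = 0.0172 K/W, Q = 10788.6358 W


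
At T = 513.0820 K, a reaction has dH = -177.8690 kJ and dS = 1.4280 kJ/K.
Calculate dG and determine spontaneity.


T*dS = 513.0820 * 1.4280 = 732.6811 kJ
dG = -177.8690 - 732.6811 = -910.5501 kJ (spontaneous)

dG = -910.5501 kJ, spontaneous


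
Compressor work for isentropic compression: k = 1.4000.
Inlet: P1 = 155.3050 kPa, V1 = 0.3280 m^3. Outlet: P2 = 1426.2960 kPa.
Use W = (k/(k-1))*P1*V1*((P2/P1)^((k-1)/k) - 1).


(k-1)/k = 0.2857
(P2/P1)^exp = 1.8843
W = 3.5000 * 155.3050 * 0.3280 * (1.8843 - 1) = 157.6618 kJ

157.6618 kJ


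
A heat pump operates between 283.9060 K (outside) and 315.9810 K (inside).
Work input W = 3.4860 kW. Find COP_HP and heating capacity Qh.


COP = 315.9810 / 32.0750 = 9.8513
Qh = 9.8513 * 3.4860 = 34.3417 kW

COP = 9.8513, Qh = 34.3417 kW


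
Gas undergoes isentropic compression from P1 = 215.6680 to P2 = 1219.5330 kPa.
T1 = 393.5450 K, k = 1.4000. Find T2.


(k-1)/k = 0.2857
(P2/P1)^exp = 1.6405
T2 = 393.5450 * 1.6405 = 645.6068 K

645.6068 K


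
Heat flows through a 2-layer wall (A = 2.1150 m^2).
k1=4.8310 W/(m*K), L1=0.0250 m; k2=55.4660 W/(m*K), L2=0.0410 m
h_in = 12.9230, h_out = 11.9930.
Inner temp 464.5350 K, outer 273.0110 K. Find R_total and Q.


R_conv_in = 1/(12.9230*2.1150) = 0.0366
R_1 = 0.0250/(4.8310*2.1150) = 0.0024
R_2 = 0.0410/(55.4660*2.1150) = 0.0003
R_conv_out = 1/(11.9930*2.1150) = 0.0394
R_total = 0.0788 K/W
Q = 191.5240 / 0.0788 = 2430.2817 W

R_total = 0.0788 K/W, Q = 2430.2817 W


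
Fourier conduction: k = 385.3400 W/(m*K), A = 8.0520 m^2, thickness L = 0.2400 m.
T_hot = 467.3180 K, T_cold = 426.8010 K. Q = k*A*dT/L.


dT = 40.5170 K
Q = 385.3400 * 8.0520 * 40.5170 / 0.2400 = 523810.1372 W

523810.1372 W


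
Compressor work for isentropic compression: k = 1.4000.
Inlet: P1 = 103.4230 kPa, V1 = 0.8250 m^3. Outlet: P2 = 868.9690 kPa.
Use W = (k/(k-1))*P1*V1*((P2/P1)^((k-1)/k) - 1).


(k-1)/k = 0.2857
(P2/P1)^exp = 1.8370
W = 3.5000 * 103.4230 * 0.8250 * (1.8370 - 1) = 249.9584 kJ

249.9584 kJ


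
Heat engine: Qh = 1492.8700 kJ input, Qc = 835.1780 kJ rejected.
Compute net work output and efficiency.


W = 1492.8700 - 835.1780 = 657.6920 kJ
eta = 657.6920 / 1492.8700 = 0.4406 = 44.0555%

W = 657.6920 kJ, eta = 44.0555%


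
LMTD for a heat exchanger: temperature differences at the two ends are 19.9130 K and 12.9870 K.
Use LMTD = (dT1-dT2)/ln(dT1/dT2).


dT1/dT2 = 1.5333
ln(dT1/dT2) = 0.4274
LMTD = 6.9260 / 0.4274 = 16.2041 K

16.2041 K


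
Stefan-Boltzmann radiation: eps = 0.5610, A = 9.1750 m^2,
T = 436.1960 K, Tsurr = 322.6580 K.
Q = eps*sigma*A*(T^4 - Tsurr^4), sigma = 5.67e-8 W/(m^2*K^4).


T^4 = 3.6202e+10
Tsurr^4 = 1.0839e+10
Q = 0.5610 * 5.67e-8 * 9.1750 * 2.5363e+10 = 7402.0597 W

7402.0597 W


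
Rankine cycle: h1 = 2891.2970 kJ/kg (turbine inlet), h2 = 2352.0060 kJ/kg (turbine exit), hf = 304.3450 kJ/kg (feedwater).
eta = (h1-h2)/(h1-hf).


W = 539.2910 kJ/kg
Q_in = 2586.9520 kJ/kg
eta = 0.2085 = 20.8466%

eta = 20.8466%


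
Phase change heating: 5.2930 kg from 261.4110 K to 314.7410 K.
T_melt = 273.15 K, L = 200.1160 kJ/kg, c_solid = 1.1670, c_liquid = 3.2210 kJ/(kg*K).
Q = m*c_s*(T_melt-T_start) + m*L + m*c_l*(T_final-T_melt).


Q1 (sensible, solid) = 5.2930 * 1.1670 * 11.7390 = 72.5110 kJ
Q2 (latent) = 5.2930 * 200.1160 = 1059.2140 kJ
Q3 (sensible, liquid) = 5.2930 * 3.2210 * 41.5910 = 709.0747 kJ
Q_total = 1840.7997 kJ

1840.7997 kJ


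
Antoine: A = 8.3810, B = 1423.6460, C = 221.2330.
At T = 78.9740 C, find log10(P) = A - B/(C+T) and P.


C+T = 300.2070
B/(C+T) = 4.7422
log10(P) = 8.3810 - 4.7422 = 3.6388
P = 10^3.6388 = 4352.9679 mmHg

4352.9679 mmHg


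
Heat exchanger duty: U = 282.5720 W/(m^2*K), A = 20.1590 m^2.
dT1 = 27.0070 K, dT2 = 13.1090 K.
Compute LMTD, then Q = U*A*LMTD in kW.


LMTD = 19.2281 K
Q = 282.5720 * 20.1590 * 19.2281 = 109530.2381 W = 109.5302 kW

109.5302 kW


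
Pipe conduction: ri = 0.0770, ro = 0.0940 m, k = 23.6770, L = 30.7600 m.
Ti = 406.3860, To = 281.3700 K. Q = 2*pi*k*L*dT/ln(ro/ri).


dT = 125.0160 K
ln(ro/ri) = 0.1995
Q = 2*pi*23.6770*30.7600*125.0160 / 0.1995 = 2867733.1381 W

2867733.1381 W


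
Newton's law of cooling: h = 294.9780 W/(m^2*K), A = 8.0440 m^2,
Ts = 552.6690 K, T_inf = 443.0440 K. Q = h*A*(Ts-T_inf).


dT = 109.6250 K
Q = 294.9780 * 8.0440 * 109.6250 = 260118.5324 W

260118.5324 W


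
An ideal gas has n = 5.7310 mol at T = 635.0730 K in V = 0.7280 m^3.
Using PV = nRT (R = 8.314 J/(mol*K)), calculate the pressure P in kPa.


P = nRT/V = 5.7310 * 8.314 * 635.0730 / 0.7280
= 30259.6624 / 0.7280 = 41565.4703 Pa = 41.5655 kPa

41.5655 kPa


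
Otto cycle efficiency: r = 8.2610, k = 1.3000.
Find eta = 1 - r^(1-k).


r^(k-1) = 1.8841
eta = 1 - 1/1.8841 = 0.4692 = 46.9250%

46.9250%


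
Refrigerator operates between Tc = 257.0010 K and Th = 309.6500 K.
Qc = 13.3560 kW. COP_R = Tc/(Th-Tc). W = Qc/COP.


COP = 257.0010 / 52.6490 = 4.8814
W = 13.3560 / 4.8814 = 2.7361 kW

COP = 4.8814, W = 2.7361 kW


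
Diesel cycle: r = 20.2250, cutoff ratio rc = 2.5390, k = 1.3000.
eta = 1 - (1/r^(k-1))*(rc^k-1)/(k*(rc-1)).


r^(k-1) = 2.4647
rc^k = 3.3579
eta = 0.5218 = 52.1846%

52.1846%


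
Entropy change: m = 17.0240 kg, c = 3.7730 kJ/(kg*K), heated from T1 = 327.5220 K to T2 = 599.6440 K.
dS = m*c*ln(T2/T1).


T2/T1 = 1.8309
ln(T2/T1) = 0.6048
dS = 17.0240 * 3.7730 * 0.6048 = 38.8460 kJ/K

38.8460 kJ/K


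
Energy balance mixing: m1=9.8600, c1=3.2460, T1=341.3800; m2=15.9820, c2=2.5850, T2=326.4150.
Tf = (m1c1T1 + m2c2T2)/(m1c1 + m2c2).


num = 24411.3944
den = 73.3190
Tf = 332.9476 K

332.9476 K


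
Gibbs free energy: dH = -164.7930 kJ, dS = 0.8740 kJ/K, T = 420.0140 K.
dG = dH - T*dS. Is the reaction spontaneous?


T*dS = 420.0140 * 0.8740 = 367.0922 kJ
dG = -164.7930 - 367.0922 = -531.8852 kJ (spontaneous)

dG = -531.8852 kJ, spontaneous


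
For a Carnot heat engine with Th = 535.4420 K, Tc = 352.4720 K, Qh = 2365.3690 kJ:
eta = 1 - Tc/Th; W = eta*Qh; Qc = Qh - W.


eta = 1 - 352.4720/535.4420 = 0.3417
W = 0.3417 * 2365.3690 = 808.2884 kJ
Qc = 2365.3690 - 808.2884 = 1557.0806 kJ

eta = 34.1718%, W = 808.2884 kJ, Qc = 1557.0806 kJ


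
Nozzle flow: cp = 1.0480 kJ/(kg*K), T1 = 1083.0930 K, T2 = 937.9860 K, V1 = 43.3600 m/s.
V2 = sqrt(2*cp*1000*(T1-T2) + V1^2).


dT = 145.1070 K
2*cp*1000*dT = 304144.2720
V1^2 = 1880.0896
V2 = sqrt(306024.3616) = 553.1947 m/s

553.1947 m/s


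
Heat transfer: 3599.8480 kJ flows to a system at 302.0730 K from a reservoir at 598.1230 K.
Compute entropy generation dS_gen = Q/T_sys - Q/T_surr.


dS_sys = 3599.8480/302.0730 = 11.9171 kJ/K
dS_surr = -3599.8480/598.1230 = -6.0186 kJ/K
dS_gen = 11.9171 - 6.0186 = 5.8986 kJ/K (irreversible)

dS_gen = 5.8986 kJ/K, irreversible


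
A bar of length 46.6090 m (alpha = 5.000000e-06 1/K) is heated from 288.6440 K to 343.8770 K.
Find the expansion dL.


dT = 55.2330 K
dL = 5.000000e-06 * 46.6090 * 55.2330 = 0.012872 m
L_final = 46.621872 m

dL = 0.012872 m


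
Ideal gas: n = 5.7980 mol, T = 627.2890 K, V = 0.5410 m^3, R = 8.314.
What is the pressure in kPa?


P = nRT/V = 5.7980 * 8.314 * 627.2890 / 0.5410
= 30238.1978 / 0.5410 = 55893.1567 Pa = 55.8932 kPa

55.8932 kPa


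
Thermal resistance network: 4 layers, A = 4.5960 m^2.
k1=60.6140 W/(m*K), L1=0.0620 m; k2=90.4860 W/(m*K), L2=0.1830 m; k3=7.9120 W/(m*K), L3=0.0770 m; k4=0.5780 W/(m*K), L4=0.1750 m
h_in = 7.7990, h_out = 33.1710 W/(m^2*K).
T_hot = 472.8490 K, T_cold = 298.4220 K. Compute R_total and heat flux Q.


R_conv_in = 1/(7.7990*4.5960) = 0.0279
R_1 = 0.0620/(60.6140*4.5960) = 0.0002
R_2 = 0.1830/(90.4860*4.5960) = 0.0004
R_3 = 0.0770/(7.9120*4.5960) = 0.0021
R_4 = 0.1750/(0.5780*4.5960) = 0.0659
R_conv_out = 1/(33.1710*4.5960) = 0.0066
R_total = 0.1031 K/W
Q = 174.4270 / 0.1031 = 1691.5869 W

R_total = 0.1031 K/W, Q = 1691.5869 W


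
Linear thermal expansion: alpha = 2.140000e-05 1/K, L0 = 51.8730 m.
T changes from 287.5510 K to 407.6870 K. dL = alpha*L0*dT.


dT = 120.1360 K
dL = 2.140000e-05 * 51.8730 * 120.1360 = 0.133361 m
L_final = 52.006361 m

dL = 0.133361 m


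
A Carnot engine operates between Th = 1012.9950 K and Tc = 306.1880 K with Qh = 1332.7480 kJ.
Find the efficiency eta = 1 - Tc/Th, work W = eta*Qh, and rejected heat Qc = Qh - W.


eta = 1 - 306.1880/1012.9950 = 0.6977
W = 0.6977 * 1332.7480 = 929.9114 kJ
Qc = 1332.7480 - 929.9114 = 402.8366 kJ

eta = 69.7740%, W = 929.9114 kJ, Qc = 402.8366 kJ


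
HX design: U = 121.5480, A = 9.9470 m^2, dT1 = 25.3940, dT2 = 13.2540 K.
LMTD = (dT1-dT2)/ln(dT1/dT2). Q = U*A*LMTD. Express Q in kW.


LMTD = 18.6708 K
Q = 121.5480 * 9.9470 * 18.6708 = 22573.6932 W = 22.5737 kW

22.5737 kW


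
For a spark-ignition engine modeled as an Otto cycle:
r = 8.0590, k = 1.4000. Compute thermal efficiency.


r^(k-1) = 2.3042
eta = 1 - 1/2.3042 = 0.5660 = 56.6002%

56.6002%


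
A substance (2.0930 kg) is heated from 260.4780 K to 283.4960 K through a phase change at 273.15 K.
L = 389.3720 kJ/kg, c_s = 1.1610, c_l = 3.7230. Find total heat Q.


Q1 (sensible, solid) = 2.0930 * 1.1610 * 12.6720 = 30.7926 kJ
Q2 (latent) = 2.0930 * 389.3720 = 814.9556 kJ
Q3 (sensible, liquid) = 2.0930 * 3.7230 * 10.3460 = 80.6185 kJ
Q_total = 926.3667 kJ

926.3667 kJ


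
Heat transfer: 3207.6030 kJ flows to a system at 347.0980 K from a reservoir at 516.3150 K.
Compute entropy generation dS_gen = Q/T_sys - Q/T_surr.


dS_sys = 3207.6030/347.0980 = 9.2412 kJ/K
dS_surr = -3207.6030/516.3150 = -6.2125 kJ/K
dS_gen = 9.2412 - 6.2125 = 3.0287 kJ/K (irreversible)

dS_gen = 3.0287 kJ/K, irreversible


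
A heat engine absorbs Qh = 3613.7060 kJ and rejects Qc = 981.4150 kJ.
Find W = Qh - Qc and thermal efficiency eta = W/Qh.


W = 3613.7060 - 981.4150 = 2632.2910 kJ
eta = 2632.2910 / 3613.7060 = 0.7284 = 72.8419%

W = 2632.2910 kJ, eta = 72.8419%


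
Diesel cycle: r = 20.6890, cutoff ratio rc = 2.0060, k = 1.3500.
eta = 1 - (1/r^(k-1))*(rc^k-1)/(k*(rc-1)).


r^(k-1) = 2.8874
rc^k = 2.5595
eta = 0.6023 = 60.2322%

60.2322%


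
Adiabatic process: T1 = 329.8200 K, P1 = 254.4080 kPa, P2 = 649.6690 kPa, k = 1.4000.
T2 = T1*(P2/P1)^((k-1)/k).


(k-1)/k = 0.2857
(P2/P1)^exp = 1.3072
T2 = 329.8200 * 1.3072 = 431.1306 K

431.1306 K


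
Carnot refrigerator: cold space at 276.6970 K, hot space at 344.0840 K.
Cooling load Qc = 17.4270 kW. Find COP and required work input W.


COP = 276.6970 / 67.3870 = 4.1061
W = 17.4270 / 4.1061 = 4.2442 kW

COP = 4.1061, W = 4.2442 kW


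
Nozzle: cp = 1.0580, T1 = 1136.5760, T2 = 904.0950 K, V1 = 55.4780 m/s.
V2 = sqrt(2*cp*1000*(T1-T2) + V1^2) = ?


dT = 232.4810 K
2*cp*1000*dT = 491929.7960
V1^2 = 3077.8085
V2 = sqrt(495007.6045) = 703.5678 m/s

703.5678 m/s


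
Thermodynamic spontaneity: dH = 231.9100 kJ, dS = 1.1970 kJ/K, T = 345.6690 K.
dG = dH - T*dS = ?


T*dS = 345.6690 * 1.1970 = 413.7658 kJ
dG = 231.9100 - 413.7658 = -181.8558 kJ (spontaneous)

dG = -181.8558 kJ, spontaneous


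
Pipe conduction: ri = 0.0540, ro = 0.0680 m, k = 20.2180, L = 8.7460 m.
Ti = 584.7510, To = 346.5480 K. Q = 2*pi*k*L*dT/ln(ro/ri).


dT = 238.2030 K
ln(ro/ri) = 0.2305
Q = 2*pi*20.2180*8.7460*238.2030 / 0.2305 = 1148045.9129 W

1148045.9129 W


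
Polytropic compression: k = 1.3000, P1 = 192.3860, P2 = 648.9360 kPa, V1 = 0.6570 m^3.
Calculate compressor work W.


(k-1)/k = 0.2308
(P2/P1)^exp = 1.3239
W = 4.3333 * 192.3860 * 0.6570 * (1.3239 - 1) = 177.4033 kJ

177.4033 kJ


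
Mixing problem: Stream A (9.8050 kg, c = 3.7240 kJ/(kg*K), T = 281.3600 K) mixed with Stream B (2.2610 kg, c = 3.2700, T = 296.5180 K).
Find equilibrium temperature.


num = 12465.8253
den = 43.9073
Tf = 283.9124 K

283.9124 K


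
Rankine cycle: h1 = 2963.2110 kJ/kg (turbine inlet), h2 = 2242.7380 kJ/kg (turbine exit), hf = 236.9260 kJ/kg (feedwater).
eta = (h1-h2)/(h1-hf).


W = 720.4730 kJ/kg
Q_in = 2726.2850 kJ/kg
eta = 0.2643 = 26.4269%

eta = 26.4269%


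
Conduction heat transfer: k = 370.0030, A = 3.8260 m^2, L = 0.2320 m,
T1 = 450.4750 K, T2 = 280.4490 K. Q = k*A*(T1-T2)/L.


dT = 170.0260 K
Q = 370.0030 * 3.8260 * 170.0260 / 0.2320 = 1037474.8176 W

1037474.8176 W


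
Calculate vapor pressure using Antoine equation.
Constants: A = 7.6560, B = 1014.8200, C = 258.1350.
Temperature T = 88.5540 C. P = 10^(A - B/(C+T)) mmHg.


C+T = 346.6890
B/(C+T) = 2.9272
log10(P) = 7.6560 - 2.9272 = 4.7288
P = 10^4.7288 = 53557.8572 mmHg

53557.8572 mmHg


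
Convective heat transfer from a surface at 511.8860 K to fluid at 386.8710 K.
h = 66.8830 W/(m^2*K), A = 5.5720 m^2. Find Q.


dT = 125.0150 K
Q = 66.8830 * 5.5720 * 125.0150 = 46589.5996 W

46589.5996 W


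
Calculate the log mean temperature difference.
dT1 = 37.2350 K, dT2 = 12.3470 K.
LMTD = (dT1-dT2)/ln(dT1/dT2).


dT1/dT2 = 3.0157
ln(dT1/dT2) = 1.1038
LMTD = 24.8880 / 1.1038 = 22.5468 K

22.5468 K


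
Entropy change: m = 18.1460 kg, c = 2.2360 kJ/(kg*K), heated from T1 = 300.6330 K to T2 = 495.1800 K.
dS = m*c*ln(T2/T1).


T2/T1 = 1.6471
ln(T2/T1) = 0.4990
dS = 18.1460 * 2.2360 * 0.4990 = 20.2479 kJ/K

20.2479 kJ/K


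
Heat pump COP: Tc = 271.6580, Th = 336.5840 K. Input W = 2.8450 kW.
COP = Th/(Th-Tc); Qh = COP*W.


COP = 336.5840 / 64.9260 = 5.1841
Qh = 5.1841 * 2.8450 = 14.7488 kW

COP = 5.1841, Qh = 14.7488 kW


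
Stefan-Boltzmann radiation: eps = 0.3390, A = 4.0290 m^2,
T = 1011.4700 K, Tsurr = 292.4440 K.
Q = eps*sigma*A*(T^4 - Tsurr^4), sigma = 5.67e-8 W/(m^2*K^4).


T^4 = 1.0467e+12
Tsurr^4 = 7.3143e+09
Q = 0.3390 * 5.67e-8 * 4.0290 * 1.0394e+12 = 80490.8483 W

80490.8483 W


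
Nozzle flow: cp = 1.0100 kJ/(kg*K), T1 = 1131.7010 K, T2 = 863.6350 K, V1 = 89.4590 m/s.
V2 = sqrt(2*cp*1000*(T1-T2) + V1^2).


dT = 268.0660 K
2*cp*1000*dT = 541493.3200
V1^2 = 8002.9127
V2 = sqrt(549496.2327) = 741.2801 m/s

741.2801 m/s


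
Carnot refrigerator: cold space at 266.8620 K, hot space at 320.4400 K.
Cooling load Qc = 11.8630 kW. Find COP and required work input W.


COP = 266.8620 / 53.5780 = 4.9808
W = 11.8630 / 4.9808 = 2.3817 kW

COP = 4.9808, W = 2.3817 kW


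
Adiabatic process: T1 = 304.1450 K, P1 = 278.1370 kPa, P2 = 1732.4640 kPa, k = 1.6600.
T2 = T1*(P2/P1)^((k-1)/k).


(k-1)/k = 0.3976
(P2/P1)^exp = 2.0694
T2 = 304.1450 * 2.0694 = 629.4027 K

629.4027 K


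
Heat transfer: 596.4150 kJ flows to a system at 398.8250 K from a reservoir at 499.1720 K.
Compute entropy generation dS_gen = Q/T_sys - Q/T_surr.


dS_sys = 596.4150/398.8250 = 1.4954 kJ/K
dS_surr = -596.4150/499.1720 = -1.1948 kJ/K
dS_gen = 1.4954 - 1.1948 = 0.3006 kJ/K (irreversible)

dS_gen = 0.3006 kJ/K, irreversible


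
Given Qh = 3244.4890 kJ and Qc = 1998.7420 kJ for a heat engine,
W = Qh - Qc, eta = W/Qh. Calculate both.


W = 3244.4890 - 1998.7420 = 1245.7470 kJ
eta = 1245.7470 / 3244.4890 = 0.3840 = 38.3958%

W = 1245.7470 kJ, eta = 38.3958%


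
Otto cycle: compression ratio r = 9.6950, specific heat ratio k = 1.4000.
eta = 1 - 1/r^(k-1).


r^(k-1) = 2.4810
eta = 1 - 1/2.4810 = 0.5969 = 59.6930%

59.6930%


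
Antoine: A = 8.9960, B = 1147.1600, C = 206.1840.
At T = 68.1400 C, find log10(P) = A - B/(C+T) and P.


C+T = 274.3240
B/(C+T) = 4.1818
log10(P) = 8.9960 - 4.1818 = 4.8142
P = 10^4.8142 = 65197.2892 mmHg

65197.2892 mmHg


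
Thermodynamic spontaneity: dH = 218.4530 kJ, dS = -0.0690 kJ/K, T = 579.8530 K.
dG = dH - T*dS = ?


T*dS = 579.8530 * -0.0690 = -40.0099 kJ
dG = 218.4530 + 40.0099 = 258.4629 kJ (non-spontaneous)

dG = 258.4629 kJ, non-spontaneous


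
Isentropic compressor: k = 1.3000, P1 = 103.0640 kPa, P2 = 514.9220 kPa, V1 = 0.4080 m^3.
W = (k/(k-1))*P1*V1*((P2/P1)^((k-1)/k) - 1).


(k-1)/k = 0.2308
(P2/P1)^exp = 1.4495
W = 4.3333 * 103.0640 * 0.4080 * (1.4495 - 1) = 81.9097 kJ

81.9097 kJ


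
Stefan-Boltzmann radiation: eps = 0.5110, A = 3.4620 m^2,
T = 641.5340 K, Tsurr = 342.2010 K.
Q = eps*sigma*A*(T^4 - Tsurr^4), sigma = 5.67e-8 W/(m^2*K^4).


T^4 = 1.6939e+11
Tsurr^4 = 1.3713e+10
Q = 0.5110 * 5.67e-8 * 3.4620 * 1.5567e+11 = 15615.1540 W

15615.1540 W


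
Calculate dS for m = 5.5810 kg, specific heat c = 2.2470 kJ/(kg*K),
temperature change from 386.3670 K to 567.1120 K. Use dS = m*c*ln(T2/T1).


T2/T1 = 1.4678
ln(T2/T1) = 0.3838
dS = 5.5810 * 2.2470 * 0.3838 = 4.8127 kJ/K

4.8127 kJ/K


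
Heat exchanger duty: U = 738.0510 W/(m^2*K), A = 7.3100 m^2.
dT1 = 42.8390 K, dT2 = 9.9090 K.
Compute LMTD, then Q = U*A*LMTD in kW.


LMTD = 22.4931 K
Q = 738.0510 * 7.3100 * 22.4931 = 121353.6329 W = 121.3536 kW

121.3536 kW


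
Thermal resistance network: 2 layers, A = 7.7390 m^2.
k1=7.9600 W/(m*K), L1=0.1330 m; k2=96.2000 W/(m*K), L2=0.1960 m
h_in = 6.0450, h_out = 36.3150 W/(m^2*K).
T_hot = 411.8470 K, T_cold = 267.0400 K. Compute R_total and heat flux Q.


R_conv_in = 1/(6.0450*7.7390) = 0.0214
R_1 = 0.1330/(7.9600*7.7390) = 0.0022
R_2 = 0.1960/(96.2000*7.7390) = 0.0003
R_conv_out = 1/(36.3150*7.7390) = 0.0036
R_total = 0.0274 K/W
Q = 144.8070 / 0.0274 = 5293.4103 W

R_total = 0.0274 K/W, Q = 5293.4103 W


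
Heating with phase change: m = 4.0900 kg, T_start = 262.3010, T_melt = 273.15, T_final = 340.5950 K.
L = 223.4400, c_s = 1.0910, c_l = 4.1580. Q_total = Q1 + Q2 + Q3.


Q1 (sensible, solid) = 4.0900 * 1.0910 * 10.8490 = 48.4103 kJ
Q2 (latent) = 4.0900 * 223.4400 = 913.8696 kJ
Q3 (sensible, liquid) = 4.0900 * 4.1580 * 67.4450 = 1146.9845 kJ
Q_total = 2109.2644 kJ

2109.2644 kJ


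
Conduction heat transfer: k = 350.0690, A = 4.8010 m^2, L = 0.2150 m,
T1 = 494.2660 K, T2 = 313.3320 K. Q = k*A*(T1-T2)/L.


dT = 180.9340 K
Q = 350.0690 * 4.8010 * 180.9340 / 0.2150 = 1414383.1848 W

1414383.1848 W


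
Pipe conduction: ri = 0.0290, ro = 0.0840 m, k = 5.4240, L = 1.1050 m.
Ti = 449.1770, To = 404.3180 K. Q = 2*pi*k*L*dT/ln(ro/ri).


dT = 44.8590 K
ln(ro/ri) = 1.0635
Q = 2*pi*5.4240*1.1050*44.8590 / 1.0635 = 1588.4200 W

1588.4200 W


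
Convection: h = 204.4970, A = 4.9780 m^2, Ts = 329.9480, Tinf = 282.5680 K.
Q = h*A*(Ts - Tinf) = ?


dT = 47.3800 K
Q = 204.4970 * 4.9780 * 47.3800 = 48232.1798 W

48232.1798 W


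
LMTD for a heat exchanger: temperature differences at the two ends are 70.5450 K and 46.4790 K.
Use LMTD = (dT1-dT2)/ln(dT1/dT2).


dT1/dT2 = 1.5178
ln(dT1/dT2) = 0.4173
LMTD = 24.0660 / 0.4173 = 57.6776 K

57.6776 K


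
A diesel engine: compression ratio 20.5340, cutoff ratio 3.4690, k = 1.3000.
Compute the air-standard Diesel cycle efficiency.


r^(k-1) = 2.4760
rc^k = 5.0381
eta = 0.4919 = 49.1877%

49.1877%


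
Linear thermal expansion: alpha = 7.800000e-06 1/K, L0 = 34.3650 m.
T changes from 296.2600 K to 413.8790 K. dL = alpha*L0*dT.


dT = 117.6190 K
dL = 7.800000e-06 * 34.3650 * 117.6190 = 0.031527 m
L_final = 34.396527 m

dL = 0.031527 m


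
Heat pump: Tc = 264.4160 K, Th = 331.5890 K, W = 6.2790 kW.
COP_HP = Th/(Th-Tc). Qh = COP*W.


COP = 331.5890 / 67.1730 = 4.9363
Qh = 4.9363 * 6.2790 = 30.9953 kW

COP = 4.9363, Qh = 30.9953 kW


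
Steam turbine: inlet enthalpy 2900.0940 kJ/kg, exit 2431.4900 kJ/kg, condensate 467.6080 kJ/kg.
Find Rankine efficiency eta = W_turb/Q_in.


W = 468.6040 kJ/kg
Q_in = 2432.4860 kJ/kg
eta = 0.1926 = 19.2644%

eta = 19.2644%


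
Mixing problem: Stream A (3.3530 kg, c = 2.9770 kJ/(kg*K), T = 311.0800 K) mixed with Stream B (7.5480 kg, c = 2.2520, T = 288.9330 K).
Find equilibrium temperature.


num = 8016.4744
den = 26.9800
Tf = 297.1268 K

297.1268 K


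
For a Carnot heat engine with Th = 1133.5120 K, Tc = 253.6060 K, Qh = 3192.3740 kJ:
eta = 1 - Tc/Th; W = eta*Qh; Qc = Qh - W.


eta = 1 - 253.6060/1133.5120 = 0.7763
W = 0.7763 * 3192.3740 = 2478.1291 kJ
Qc = 3192.3740 - 2478.1291 = 714.2449 kJ

eta = 77.6265%, W = 2478.1291 kJ, Qc = 714.2449 kJ


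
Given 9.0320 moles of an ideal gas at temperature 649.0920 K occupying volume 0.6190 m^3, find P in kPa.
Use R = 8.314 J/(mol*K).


P = nRT/V = 9.0320 * 8.314 * 649.0920 / 0.6190
= 48741.6476 / 0.6190 = 78742.5648 Pa = 78.7426 kPa

78.7426 kPa


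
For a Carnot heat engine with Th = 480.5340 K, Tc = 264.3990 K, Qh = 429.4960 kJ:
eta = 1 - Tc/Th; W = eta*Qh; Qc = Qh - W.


eta = 1 - 264.3990/480.5340 = 0.4498
W = 0.4498 * 429.4960 = 193.1791 kJ
Qc = 429.4960 - 193.1791 = 236.3169 kJ

eta = 44.9781%, W = 193.1791 kJ, Qc = 236.3169 kJ


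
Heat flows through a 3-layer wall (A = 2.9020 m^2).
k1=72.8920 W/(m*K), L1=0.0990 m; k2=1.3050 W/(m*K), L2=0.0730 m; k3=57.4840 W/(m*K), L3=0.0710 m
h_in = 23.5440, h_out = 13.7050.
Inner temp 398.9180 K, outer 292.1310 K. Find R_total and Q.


R_conv_in = 1/(23.5440*2.9020) = 0.0146
R_1 = 0.0990/(72.8920*2.9020) = 0.0005
R_2 = 0.0730/(1.3050*2.9020) = 0.0193
R_3 = 0.0710/(57.4840*2.9020) = 0.0004
R_conv_out = 1/(13.7050*2.9020) = 0.0251
R_total = 0.0599 K/W
Q = 106.7870 / 0.0599 = 1781.3001 W

R_total = 0.0599 K/W, Q = 1781.3001 W


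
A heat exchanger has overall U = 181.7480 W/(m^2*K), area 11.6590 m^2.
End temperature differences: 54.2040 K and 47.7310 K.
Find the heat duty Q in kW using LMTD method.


LMTD = 50.8989 K
Q = 181.7480 * 11.6590 * 50.8989 = 107854.8057 W = 107.8548 kW

107.8548 kW


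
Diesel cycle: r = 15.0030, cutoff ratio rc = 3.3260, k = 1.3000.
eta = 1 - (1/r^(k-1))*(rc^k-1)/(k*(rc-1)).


r^(k-1) = 2.2535
rc^k = 4.7698
eta = 0.4468 = 44.6764%

44.6764%


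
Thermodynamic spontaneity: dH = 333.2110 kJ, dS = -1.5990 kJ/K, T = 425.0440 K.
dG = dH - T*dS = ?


T*dS = 425.0440 * -1.5990 = -679.6454 kJ
dG = 333.2110 + 679.6454 = 1012.8564 kJ (non-spontaneous)

dG = 1012.8564 kJ, non-spontaneous


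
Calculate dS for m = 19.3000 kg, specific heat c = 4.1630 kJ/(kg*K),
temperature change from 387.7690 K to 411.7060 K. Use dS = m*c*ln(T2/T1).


T2/T1 = 1.0617
ln(T2/T1) = 0.0599
dS = 19.3000 * 4.1630 * 0.0599 = 4.8127 kJ/K

4.8127 kJ/K


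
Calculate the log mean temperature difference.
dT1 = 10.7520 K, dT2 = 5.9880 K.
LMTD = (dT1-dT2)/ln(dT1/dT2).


dT1/dT2 = 1.7956
ln(dT1/dT2) = 0.5853
LMTD = 4.7640 / 0.5853 = 8.1389 K

8.1389 K


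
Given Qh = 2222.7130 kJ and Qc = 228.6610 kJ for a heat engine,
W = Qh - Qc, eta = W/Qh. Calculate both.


W = 2222.7130 - 228.6610 = 1994.0520 kJ
eta = 1994.0520 / 2222.7130 = 0.8971 = 89.7125%

W = 1994.0520 kJ, eta = 89.7125%


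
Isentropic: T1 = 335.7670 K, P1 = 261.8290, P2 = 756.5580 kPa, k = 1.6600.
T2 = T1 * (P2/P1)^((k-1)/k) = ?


(k-1)/k = 0.3976
(P2/P1)^exp = 1.5248
T2 = 335.7670 * 1.5248 = 511.9852 K

511.9852 K


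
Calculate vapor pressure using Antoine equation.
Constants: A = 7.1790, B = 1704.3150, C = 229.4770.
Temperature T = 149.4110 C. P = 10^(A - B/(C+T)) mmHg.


C+T = 378.8880
B/(C+T) = 4.4982
log10(P) = 7.1790 - 4.4982 = 2.6808
P = 10^2.6808 = 479.5097 mmHg

479.5097 mmHg


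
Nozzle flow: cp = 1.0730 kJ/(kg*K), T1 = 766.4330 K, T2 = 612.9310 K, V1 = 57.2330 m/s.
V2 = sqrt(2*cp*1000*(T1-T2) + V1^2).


dT = 153.5020 K
2*cp*1000*dT = 329415.2920
V1^2 = 3275.6163
V2 = sqrt(332690.9083) = 576.7936 m/s

576.7936 m/s


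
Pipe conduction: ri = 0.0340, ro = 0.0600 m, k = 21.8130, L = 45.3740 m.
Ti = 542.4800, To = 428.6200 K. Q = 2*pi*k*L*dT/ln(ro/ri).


dT = 113.8600 K
ln(ro/ri) = 0.5680
Q = 2*pi*21.8130*45.3740*113.8600 / 0.5680 = 1246629.4527 W

1246629.4527 W


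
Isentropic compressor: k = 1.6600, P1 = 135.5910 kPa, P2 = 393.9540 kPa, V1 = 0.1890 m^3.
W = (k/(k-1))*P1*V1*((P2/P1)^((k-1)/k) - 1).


(k-1)/k = 0.3976
(P2/P1)^exp = 1.5282
W = 2.5152 * 135.5910 * 0.1890 * (1.5282 - 1) = 34.0428 kJ

34.0428 kJ


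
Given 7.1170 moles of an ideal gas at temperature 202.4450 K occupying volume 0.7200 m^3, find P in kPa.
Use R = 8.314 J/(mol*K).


P = nRT/V = 7.1170 * 8.314 * 202.4450 / 0.7200
= 11978.8201 / 0.7200 = 16637.2501 Pa = 16.6373 kPa

16.6373 kPa


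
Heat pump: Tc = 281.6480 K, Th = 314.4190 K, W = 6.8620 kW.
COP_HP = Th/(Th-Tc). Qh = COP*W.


COP = 314.4190 / 32.7710 = 9.5944
Qh = 9.5944 * 6.8620 = 65.8370 kW

COP = 9.5944, Qh = 65.8370 kW


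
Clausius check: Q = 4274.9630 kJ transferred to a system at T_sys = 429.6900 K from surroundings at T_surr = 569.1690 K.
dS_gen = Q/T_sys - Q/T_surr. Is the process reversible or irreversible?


dS_sys = 4274.9630/429.6900 = 9.9489 kJ/K
dS_surr = -4274.9630/569.1690 = -7.5109 kJ/K
dS_gen = 9.9489 - 7.5109 = 2.4381 kJ/K (irreversible)

dS_gen = 2.4381 kJ/K, irreversible


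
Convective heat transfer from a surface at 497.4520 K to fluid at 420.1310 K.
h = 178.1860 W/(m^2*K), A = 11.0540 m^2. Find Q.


dT = 77.3210 K
Q = 178.1860 * 11.0540 * 77.3210 = 152296.7028 W

152296.7028 W


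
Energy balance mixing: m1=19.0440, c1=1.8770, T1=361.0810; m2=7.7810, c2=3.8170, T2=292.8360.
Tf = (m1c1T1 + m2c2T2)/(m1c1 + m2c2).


num = 21604.3044
den = 65.4457
Tf = 330.1105 K

330.1105 K


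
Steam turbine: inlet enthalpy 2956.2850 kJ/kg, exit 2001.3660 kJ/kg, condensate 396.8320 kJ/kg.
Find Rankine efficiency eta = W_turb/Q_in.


W = 954.9190 kJ/kg
Q_in = 2559.4530 kJ/kg
eta = 0.3731 = 37.3095%

eta = 37.3095%


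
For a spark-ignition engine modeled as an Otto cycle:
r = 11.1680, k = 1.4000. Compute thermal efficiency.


r^(k-1) = 2.6254
eta = 1 - 1/2.6254 = 0.6191 = 61.9101%

61.9101%


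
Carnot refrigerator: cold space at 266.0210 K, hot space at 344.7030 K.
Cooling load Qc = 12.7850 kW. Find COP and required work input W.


COP = 266.0210 / 78.6820 = 3.3810
W = 12.7850 / 3.3810 = 3.7815 kW

COP = 3.3810, W = 3.7815 kW


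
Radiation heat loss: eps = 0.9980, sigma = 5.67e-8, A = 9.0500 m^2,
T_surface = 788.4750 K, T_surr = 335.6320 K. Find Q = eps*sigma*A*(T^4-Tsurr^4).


T^4 = 3.8650e+11
Tsurr^4 = 1.2690e+10
Q = 0.9980 * 5.67e-8 * 9.0500 * 3.7381e+11 = 191432.4953 W

191432.4953 W


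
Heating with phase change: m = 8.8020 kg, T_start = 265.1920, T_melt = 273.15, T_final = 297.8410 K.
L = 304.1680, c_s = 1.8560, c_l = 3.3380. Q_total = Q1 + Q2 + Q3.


Q1 (sensible, solid) = 8.8020 * 1.8560 * 7.9580 = 130.0060 kJ
Q2 (latent) = 8.8020 * 304.1680 = 2677.2867 kJ
Q3 (sensible, liquid) = 8.8020 * 3.3380 * 24.6910 = 725.4481 kJ
Q_total = 3532.7408 kJ

3532.7408 kJ


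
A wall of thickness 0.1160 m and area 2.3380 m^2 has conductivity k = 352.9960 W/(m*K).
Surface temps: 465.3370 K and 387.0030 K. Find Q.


dT = 78.3340 K
Q = 352.9960 * 2.3380 * 78.3340 / 0.1160 = 557322.5370 W

557322.5370 W


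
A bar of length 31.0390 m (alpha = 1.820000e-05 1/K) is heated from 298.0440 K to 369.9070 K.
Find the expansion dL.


dT = 71.8630 K
dL = 1.820000e-05 * 31.0390 * 71.8630 = 0.040596 m
L_final = 31.079596 m

dL = 0.040596 m


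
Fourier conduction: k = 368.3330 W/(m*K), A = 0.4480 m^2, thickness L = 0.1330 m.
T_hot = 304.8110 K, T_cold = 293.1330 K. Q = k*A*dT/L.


dT = 11.6780 K
Q = 368.3330 * 0.4480 * 11.6780 / 0.1330 = 14488.9020 W

14488.9020 W


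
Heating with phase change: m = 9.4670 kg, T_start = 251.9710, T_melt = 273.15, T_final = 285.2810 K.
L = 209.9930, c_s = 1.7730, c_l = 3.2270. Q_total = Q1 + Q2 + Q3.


Q1 (sensible, solid) = 9.4670 * 1.7730 * 21.1790 = 355.4893 kJ
Q2 (latent) = 9.4670 * 209.9930 = 1988.0037 kJ
Q3 (sensible, liquid) = 9.4670 * 3.2270 * 12.1310 = 370.6022 kJ
Q_total = 2714.0952 kJ

2714.0952 kJ


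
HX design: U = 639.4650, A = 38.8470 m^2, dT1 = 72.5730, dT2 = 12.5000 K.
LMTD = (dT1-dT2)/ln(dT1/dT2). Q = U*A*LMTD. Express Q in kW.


LMTD = 34.1544 K
Q = 639.4650 * 38.8470 * 34.1544 = 848440.2234 W = 848.4402 kW

848.4402 kW


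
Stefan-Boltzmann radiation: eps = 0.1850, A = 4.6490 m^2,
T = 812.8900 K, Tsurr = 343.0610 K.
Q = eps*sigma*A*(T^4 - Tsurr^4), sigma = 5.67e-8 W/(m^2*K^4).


T^4 = 4.3664e+11
Tsurr^4 = 1.3851e+10
Q = 0.1850 * 5.67e-8 * 4.6490 * 4.2279e+11 = 20617.7656 W

20617.7656 W


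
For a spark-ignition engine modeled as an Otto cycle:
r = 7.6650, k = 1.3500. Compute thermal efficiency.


r^(k-1) = 2.0398
eta = 1 - 1/2.0398 = 0.5097 = 50.9746%

50.9746%


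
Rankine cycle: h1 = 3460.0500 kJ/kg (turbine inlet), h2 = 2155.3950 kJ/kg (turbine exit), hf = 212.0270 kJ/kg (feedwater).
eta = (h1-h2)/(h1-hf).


W = 1304.6550 kJ/kg
Q_in = 3248.0230 kJ/kg
eta = 0.4017 = 40.1677%

eta = 40.1677%


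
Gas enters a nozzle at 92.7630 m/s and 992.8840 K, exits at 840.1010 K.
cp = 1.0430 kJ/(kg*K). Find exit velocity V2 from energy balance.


dT = 152.7830 K
2*cp*1000*dT = 318705.3380
V1^2 = 8604.9742
V2 = sqrt(327310.3122) = 572.1104 m/s

572.1104 m/s


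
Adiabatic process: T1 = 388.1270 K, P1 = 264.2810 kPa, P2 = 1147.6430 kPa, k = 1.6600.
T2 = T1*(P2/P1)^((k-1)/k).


(k-1)/k = 0.3976
(P2/P1)^exp = 1.7929
T2 = 388.1270 * 1.7929 = 695.8786 K

695.8786 K


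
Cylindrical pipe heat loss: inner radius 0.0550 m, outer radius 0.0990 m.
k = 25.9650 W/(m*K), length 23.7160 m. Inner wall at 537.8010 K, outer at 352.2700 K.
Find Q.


dT = 185.5310 K
ln(ro/ri) = 0.5878
Q = 2*pi*25.9650*23.7160*185.5310 / 0.5878 = 1221255.1084 W

1221255.1084 W
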